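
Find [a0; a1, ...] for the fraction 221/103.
[2; 6, 1, 6, 2]

Euclidean algorithm steps:
221 = 2 × 103 + 15
103 = 6 × 15 + 13
15 = 1 × 13 + 2
13 = 6 × 2 + 1
2 = 2 × 1 + 0
Continued fraction: [2; 6, 1, 6, 2]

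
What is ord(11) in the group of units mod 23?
22

23 is prime, so ord(11) divides φ(23) = 22.
Divisors of 22: 1, 2, 11, 22.
Repeated squaring: 11^1 ≡ 11, 11^2 ≡ 6, 11^4 ≡ 13, 11^8 ≡ 8, 11^16 ≡ 18 (mod 23).
Test 11^d mod 23 for each divisor d in increasing order:
11^1 ≡ 11
11^2 ≡ 6
11^11 = 11^8·11^2·11^1 ≡ 22
11^22 = 11^16·11^4·11^2 ≡ 1  ← first divisor giving 1
The order is 22.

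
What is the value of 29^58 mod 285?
196

Repeated squaring. Binary of 58 = 111010.
29^1 ≡ 29 (mod 285); 29^2 ≡ 271 (mod 285); 29^4 ≡ 196 (mod 285); 29^8 ≡ 226 (mod 285); 29^16 ≡ 61 (mod 285); 29^32 ≡ 16 (mod 285)
29^58 = 29^2 × 29^8 × 29^16 × 29^32 ≡ 196 (mod 285)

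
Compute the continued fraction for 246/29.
[8; 2, 14]

Euclidean algorithm steps:
246 = 8 × 29 + 14
29 = 2 × 14 + 1
14 = 14 × 1 + 0
Continued fraction: [8; 2, 14]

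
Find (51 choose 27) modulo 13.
10

Using Lucas' theorem:
Write n=51 and k=27 in base 13:
n in base 13: [3, 12]
k in base 13: [2, 1]
C(51,27) mod 13 = ∏ C(n_i, k_i) mod 13
Digit binomials (mod 13): C(3,2) = 3; C(12,1) = 12
Product: 3 × 12 = 36 ≡ 10 (mod 13)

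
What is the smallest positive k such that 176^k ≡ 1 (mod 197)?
196

197 is prime, so ord(176) divides φ(197) = 196.
Divisors of 196: 1, 2, 4, 7, 14, 28, 49, 98, 196.
Repeated squaring: 176^1 ≡ 176, 176^2 ≡ 47, 176^4 ≡ 42, 176^8 ≡ 188, 176^16 ≡ 81, 176^32 ≡ 60, 176^64 ≡ 54, 176^128 ≡ 158 (mod 197).
Test 176^d mod 197 for each divisor d in increasing order:
176^1 ≡ 176
176^2 ≡ 47
176^4 ≡ 42
176^7 = 176^4·176^2·176^1 ≡ 113
176^14 = 176^8·176^4·176^2 ≡ 161
176^28 = 176^16·176^8·176^4 ≡ 114
176^49 = 176^32·176^16·176^1 ≡ 183
176^98 = 176^64·176^32·176^2 ≡ 196
176^196 = 176^128·176^64·176^4 ≡ 1  ← first divisor giving 1
The order is 196.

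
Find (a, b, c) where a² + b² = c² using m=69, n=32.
(3737, 4416, 5785)

Euclid's formula: a = m² - n², b = 2mn, c = m² + n²
m = 69, n = 32
a = 69² - 32² = 4761 - 1024 = 3737
b = 2 × 69 × 32 = 4416
c = 69² + 32² = 4761 + 1024 = 5785
Verification: 3737² + 4416² = 13965169 + 19501056 = 33466225 = 5785² ✓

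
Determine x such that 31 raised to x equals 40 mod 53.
22

Baby-step giant-step with step n = ⌈√53⌉ = 8.
Baby steps 31^j mod 53 (j:value) for j=0..7: 0:1, 1:31, 2:7, 3:5, 4:49, 5:35, 6:25, 7:33.
Giant-step multiplier: 31^(-8) ≡ 31^(52-8) = 31^44 ≡ 10 (mod 53).
Giant steps γ_i = 40·10^i mod 53: γ_0=40, γ_1=29, γ_2=25 (in table at j=6).
x = i·n + j = 2·8 + 6 = 22.
Check: 31^22 ≡ 40 (mod 53).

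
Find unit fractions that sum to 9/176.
1/20 + 1/880

Greedy algorithm:
9/176: ceiling(176/9) = 20, use 1/20
1/880: ceiling(880/1) = 880, use 1/880
Result: 9/176 = 1/20 + 1/880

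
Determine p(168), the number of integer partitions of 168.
228204732751

p(n) counts ways to write n as a sum of positive integers (order ignored).
Euler's pentagonal recurrence: p(k) = p(k-1) + p(k-2) - p(k-5) - p(k-7) + p(k-12) + p(k-15) - ... (offsets j(3j∓1)/2, signs ++--, p(0)=1, p(<0)=0).
DP table for k = 0..167: p(0)=1, p(1)=1, p(2)=2, p(3)=3, p(4)=5, p(5)=7, p(6)=11, p(7)=15, p(8)=22, p(9)=30, p(10)=42, p(11)=56, p(12)=77, p(13)=101, p(14)=135, p(15)=176, p(16)=231, p(17)=297, p(18)=385, p(19)=490, p(20)=627, p(21)=792, p(22)=1002, p(23)=1255, p(24)=1575, p(25)=1958, p(26)=2436, p(27)=3010, p(28)=3718, p(29)=4565, p(30)=5604, p(31)=6842, p(32)=8349, p(33)=10143, p(34)=12310, p(35)=14883, p(36)=17977, p(37)=21637, p(38)=26015, p(39)=31185, p(40)=37338, p(41)=44583, p(42)=53174, p(43)=63261, p(44)=75175, p(45)=89134, p(46)=105558, p(47)=124754, p(48)=147273, p(49)=173525, p(50)=204226, p(51)=239943, p(52)=281589, p(53)=329931, p(54)=386155, p(55)=451276, p(56)=526823, p(57)=614154, p(58)=715220, p(59)=831820, p(60)=966467, p(61)=1121505, p(62)=1300156, p(63)=1505499, p(64)=1741630, p(65)=2012558, p(66)=2323520, p(67)=2679689, p(68)=3087735, p(69)=3554345, p(70)=4087968, p(71)=4697205, p(72)=5392783, p(73)=6185689, p(74)=7089500, p(75)=8118264, p(76)=9289091, p(77)=10619863, p(78)=12132164, p(79)=13848650, p(80)=15796476, p(81)=18004327, p(82)=20506255, p(83)=23338469, p(84)=26543660, p(85)=30167357, p(86)=34262962, p(87)=38887673, p(88)=44108109, p(89)=49995925, p(90)=56634173, p(91)=64112359, p(92)=72533807, p(93)=82010177, p(94)=92669720, p(95)=104651419, p(96)=118114304, p(97)=133230930, p(98)=150198136, p(99)=169229875, p(100)=190569292, p(101)=214481126, p(102)=241265379, p(103)=271248950, p(104)=304801365, p(105)=342325709, p(106)=384276336, p(107)=431149389, p(108)=483502844, p(109)=541946240, p(110)=607163746, p(111)=679903203, p(112)=761002156, p(113)=851376628, p(114)=952050665, p(115)=1064144451, p(116)=1188908248, p(117)=1327710076, p(118)=1482074143, p(119)=1653668665, p(120)=1844349560, p(121)=2056148051, p(122)=2291320912, p(123)=2552338241, p(124)=2841940500, p(125)=3163127352, p(126)=3519222692, p(127)=3913864295, p(128)=4351078600, p(129)=4835271870, p(130)=5371315400, p(131)=5964539504, p(132)=6620830889, p(133)=7346629512, p(134)=8149040695, p(135)=9035836076, p(136)=10015581680, p(137)=11097645016, p(138)=12292341831, p(139)=13610949895, p(140)=15065878135, p(141)=16670689208, p(142)=18440293320, p(143)=20390982757, p(144)=22540654445, p(145)=24908858009, p(146)=27517052599, p(147)=30388671978, p(148)=33549419497, p(149)=37027355200, p(150)=40853235313, p(151)=45060624582, p(152)=49686288421, p(153)=54770336324, p(154)=60356673280, p(155)=66493182097, p(156)=73232243759, p(157)=80630964769, p(158)=88751778802, p(159)=97662728555, p(160)=107438159466, p(161)=118159068427, p(162)=129913904637, p(163)=142798995930, p(164)=156919475295, p(165)=172389800255, p(166)=189334822579, p(167)=207890420102.
Final step: p(168) = p(167) + p(166) - p(163) - p(161) + p(156) + p(153) - p(146) - p(142) + p(133) + p(128) - p(117) - p(111) + p(98) + p(91) - p(76) - p(68) + p(51) + p(42) - p(23) - p(13)
= 207890420102 + 189334822579 - 142798995930 - 118159068427 + 73232243759 + 54770336324 - 27517052599 - 18440293320 + 7346629512 + 4351078600 - 1327710076 - 679903203 + 150198136 + 64112359 - 9289091 - 3087735 + 239943 + 53174 - 1255 - 101
= 228204732751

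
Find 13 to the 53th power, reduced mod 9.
7

Repeated squaring. Binary of 53 = 110101.
13^1 ≡ 4 (mod 9); 13^2 ≡ 7 (mod 9); 13^4 ≡ 4 (mod 9); 13^8 ≡ 7 (mod 9); 13^16 ≡ 4 (mod 9); 13^32 ≡ 7 (mod 9)
13^53 = 13^1 × 13^4 × 13^16 × 13^32 ≡ 7 (mod 9)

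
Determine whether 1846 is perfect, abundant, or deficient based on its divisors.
deficient

Proper divisors of 1846: sum = 1 + 2 + 13 + 26 + 71 + 142 + 923 = 1178
Since 1178 < 1846, 1846 is deficient.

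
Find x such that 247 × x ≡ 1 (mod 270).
223

gcd(247, 270) = 1, so the inverse exists.
Extended Euclidean algorithm on (270, 247):
270 = 1 × 247 + 23  ⟹  23 = (1)·270 + (-1)·247
247 = 10 × 23 + 17  ⟹  17 = (-10)·270 + (11)·247
23 = 1 × 17 + 6  ⟹  6 = (11)·270 + (-12)·247
17 = 2 × 6 + 5  ⟹  5 = (-32)·270 + (35)·247
6 = 1 × 5 + 1  ⟹  1 = (43)·270 + (-47)·247
So (-47)·247 ≡ 1 (mod 270), i.e. 247^(-1) ≡ -47 ≡ 223 (mod 270).
Check: 247 × 223 = 55081 ≡ 1 (mod 270)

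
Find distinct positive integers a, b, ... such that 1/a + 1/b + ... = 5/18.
1/4 + 1/36

Greedy algorithm:
5/18: ceiling(18/5) = 4, use 1/4
1/36: ceiling(36/1) = 36, use 1/36
Result: 5/18 = 1/4 + 1/36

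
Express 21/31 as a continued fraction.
[0; 1, 2, 10]

Euclidean algorithm steps:
21 = 0 × 31 + 21
31 = 1 × 21 + 10
21 = 2 × 10 + 1
10 = 10 × 1 + 0
Continued fraction: [0; 1, 2, 10]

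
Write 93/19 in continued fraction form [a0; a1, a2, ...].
[4; 1, 8, 2]

Euclidean algorithm steps:
93 = 4 × 19 + 17
19 = 1 × 17 + 2
17 = 8 × 2 + 1
2 = 2 × 1 + 0
Continued fraction: [4; 1, 8, 2]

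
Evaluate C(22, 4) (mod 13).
9

Using Lucas' theorem:
Write n=22 and k=4 in base 13:
n in base 13: [1, 9]
k in base 13: [0, 4]
C(22,4) mod 13 = ∏ C(n_i, k_i) mod 13
Digit binomials (mod 13): C(1,0) = 1; C(9,4) = 126 ≡ 9
Product: 1 × 9 = 9 ≡ 9 (mod 13)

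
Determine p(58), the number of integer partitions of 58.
715220

p(n) counts ways to write n as a sum of positive integers (order ignored).
Euler's pentagonal recurrence: p(k) = p(k-1) + p(k-2) - p(k-5) - p(k-7) + p(k-12) + p(k-15) - ... (offsets j(3j∓1)/2, signs ++--, p(0)=1, p(<0)=0).
DP table for k = 0..57: p(0)=1, p(1)=1, p(2)=2, p(3)=3, p(4)=5, p(5)=7, p(6)=11, p(7)=15, p(8)=22, p(9)=30, p(10)=42, p(11)=56, p(12)=77, p(13)=101, p(14)=135, p(15)=176, p(16)=231, p(17)=297, p(18)=385, p(19)=490, p(20)=627, p(21)=792, p(22)=1002, p(23)=1255, p(24)=1575, p(25)=1958, p(26)=2436, p(27)=3010, p(28)=3718, p(29)=4565, p(30)=5604, p(31)=6842, p(32)=8349, p(33)=10143, p(34)=12310, p(35)=14883, p(36)=17977, p(37)=21637, p(38)=26015, p(39)=31185, p(40)=37338, p(41)=44583, p(42)=53174, p(43)=63261, p(44)=75175, p(45)=89134, p(46)=105558, p(47)=124754, p(48)=147273, p(49)=173525, p(50)=204226, p(51)=239943, p(52)=281589, p(53)=329931, p(54)=386155, p(55)=451276, p(56)=526823, p(57)=614154.
Final step: p(58) = p(57) + p(56) - p(53) - p(51) + p(46) + p(43) - p(36) - p(32) + p(23) + p(18) - p(7) - p(1)
= 614154 + 526823 - 329931 - 239943 + 105558 + 63261 - 17977 - 8349 + 1255 + 385 - 15 - 1
= 715220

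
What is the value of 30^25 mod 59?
43

Repeated squaring. Binary of 25 = 11001.
30^1 ≡ 30 (mod 59); 30^2 ≡ 15 (mod 59); 30^4 ≡ 48 (mod 59); 30^8 ≡ 3 (mod 59); 30^16 ≡ 9 (mod 59)
30^25 = 30^1 × 30^8 × 30^16 ≡ 43 (mod 59)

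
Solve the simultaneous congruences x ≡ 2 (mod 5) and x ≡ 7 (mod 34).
7

Using Chinese Remainder Theorem:
M = 5 × 34 = 170
M1 = 34, M2 = 5
y1 = 34^(-1) mod 5 = 4
y2 = 5^(-1) mod 34 = 7
x = (2×34×4 + 7×5×7) mod 170 = 7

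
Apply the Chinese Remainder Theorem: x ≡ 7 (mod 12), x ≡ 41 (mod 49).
139

Using Chinese Remainder Theorem:
M = 12 × 49 = 588
M1 = 49, M2 = 12
y1 = 49^(-1) mod 12 = 1
y2 = 12^(-1) mod 49 = 45
x = (7×49×1 + 41×12×45) mod 588 = 139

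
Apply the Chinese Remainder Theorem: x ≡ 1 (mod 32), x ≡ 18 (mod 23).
225

Using Chinese Remainder Theorem:
M = 32 × 23 = 736
M1 = 23, M2 = 32
y1 = 23^(-1) mod 32 = 7
y2 = 32^(-1) mod 23 = 18
x = (1×23×7 + 18×32×18) mod 736 = 225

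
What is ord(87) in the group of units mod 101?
5

101 is prime, so ord(87) divides φ(101) = 100.
Divisors of 100: 1, 2, 4, 5, 10, 20, 25, 50, 100.
Repeated squaring: 87^1 ≡ 87, 87^2 ≡ 95, 87^4 ≡ 36, 87^8 ≡ 84, 87^16 ≡ 87, 87^32 ≡ 95, 87^64 ≡ 36 (mod 101).
Test 87^d mod 101 for each divisor d in increasing order:
87^1 ≡ 87
87^2 ≡ 95
87^4 ≡ 36
87^5 = 87^4·87^1 ≡ 1  ← first divisor giving 1
The order is 5.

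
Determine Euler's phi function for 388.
192

388 = 2^2 × 97
φ(n) = n × ∏(1 - 1/p) for each prime p dividing n
φ(388) = 388 × (1 - 1/2) × (1 - 1/97) = 192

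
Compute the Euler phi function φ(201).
132

201 = 3 × 67
φ(n) = n × ∏(1 - 1/p) for each prime p dividing n
φ(201) = 201 × (1 - 1/3) × (1 - 1/67) = 132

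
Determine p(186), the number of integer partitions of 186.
1171432692373

p(n) counts ways to write n as a sum of positive integers (order ignored).
Euler's pentagonal recurrence: p(k) = p(k-1) + p(k-2) - p(k-5) - p(k-7) + p(k-12) + p(k-15) - ... (offsets j(3j∓1)/2, signs ++--, p(0)=1, p(<0)=0).
DP table for k = 0..185: p(0)=1, p(1)=1, p(2)=2, p(3)=3, p(4)=5, p(5)=7, p(6)=11, p(7)=15, p(8)=22, p(9)=30, p(10)=42, p(11)=56, p(12)=77, p(13)=101, p(14)=135, p(15)=176, p(16)=231, p(17)=297, p(18)=385, p(19)=490, p(20)=627, p(21)=792, p(22)=1002, p(23)=1255, p(24)=1575, p(25)=1958, p(26)=2436, p(27)=3010, p(28)=3718, p(29)=4565, p(30)=5604, p(31)=6842, p(32)=8349, p(33)=10143, p(34)=12310, p(35)=14883, p(36)=17977, p(37)=21637, p(38)=26015, p(39)=31185, p(40)=37338, p(41)=44583, p(42)=53174, p(43)=63261, p(44)=75175, p(45)=89134, p(46)=105558, p(47)=124754, p(48)=147273, p(49)=173525, p(50)=204226, p(51)=239943, p(52)=281589, p(53)=329931, p(54)=386155, p(55)=451276, p(56)=526823, p(57)=614154, p(58)=715220, p(59)=831820, p(60)=966467, p(61)=1121505, p(62)=1300156, p(63)=1505499, p(64)=1741630, p(65)=2012558, p(66)=2323520, p(67)=2679689, p(68)=3087735, p(69)=3554345, p(70)=4087968, p(71)=4697205, p(72)=5392783, p(73)=6185689, p(74)=7089500, p(75)=8118264, p(76)=9289091, p(77)=10619863, p(78)=12132164, p(79)=13848650, p(80)=15796476, p(81)=18004327, p(82)=20506255, p(83)=23338469, p(84)=26543660, p(85)=30167357, p(86)=34262962, p(87)=38887673, p(88)=44108109, p(89)=49995925, p(90)=56634173, p(91)=64112359, p(92)=72533807, p(93)=82010177, p(94)=92669720, p(95)=104651419, p(96)=118114304, p(97)=133230930, p(98)=150198136, p(99)=169229875, p(100)=190569292, p(101)=214481126, p(102)=241265379, p(103)=271248950, p(104)=304801365, p(105)=342325709, p(106)=384276336, p(107)=431149389, p(108)=483502844, p(109)=541946240, p(110)=607163746, p(111)=679903203, p(112)=761002156, p(113)=851376628, p(114)=952050665, p(115)=1064144451, p(116)=1188908248, p(117)=1327710076, p(118)=1482074143, p(119)=1653668665, p(120)=1844349560, p(121)=2056148051, p(122)=2291320912, p(123)=2552338241, p(124)=2841940500, p(125)=3163127352, p(126)=3519222692, p(127)=3913864295, p(128)=4351078600, p(129)=4835271870, p(130)=5371315400, p(131)=5964539504, p(132)=6620830889, p(133)=7346629512, p(134)=8149040695, p(135)=9035836076, p(136)=10015581680, p(137)=11097645016, p(138)=12292341831, p(139)=13610949895, p(140)=15065878135, p(141)=16670689208, p(142)=18440293320, p(143)=20390982757, p(144)=22540654445, p(145)=24908858009, p(146)=27517052599, p(147)=30388671978, p(148)=33549419497, p(149)=37027355200, p(150)=40853235313, p(151)=45060624582, p(152)=49686288421, p(153)=54770336324, p(154)=60356673280, p(155)=66493182097, p(156)=73232243759, p(157)=80630964769, p(158)=88751778802, p(159)=97662728555, p(160)=107438159466, p(161)=118159068427, p(162)=129913904637, p(163)=142798995930, p(164)=156919475295, p(165)=172389800255, p(166)=189334822579, p(167)=207890420102, p(168)=228204732751, p(169)=250438925115, p(170)=274768617130, p(171)=301384802048, p(172)=330495499613, p(173)=362326859895, p(174)=397125074750, p(175)=435157697830, p(176)=476715857290, p(177)=522115831195, p(178)=571701605655, p(179)=625846753120, p(180)=684957390936, p(181)=749474411781, p(182)=819876908323, p(183)=896684817527, p(184)=980462880430, p(185)=1071823774337.
Final step: p(186) = p(185) + p(184) - p(181) - p(179) + p(174) + p(171) - p(164) - p(160) + p(151) + p(146) - p(135) - p(129) + p(116) + p(109) - p(94) - p(86) + p(69) + p(60) - p(41) - p(31) + p(10)
= 1071823774337 + 980462880430 - 749474411781 - 625846753120 + 397125074750 + 301384802048 - 156919475295 - 107438159466 + 45060624582 + 27517052599 - 9035836076 - 4835271870 + 1188908248 + 541946240 - 92669720 - 34262962 + 3554345 + 966467 - 44583 - 6842 + 42
= 1171432692373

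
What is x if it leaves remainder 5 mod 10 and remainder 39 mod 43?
125

Using Chinese Remainder Theorem:
M = 10 × 43 = 430
M1 = 43, M2 = 10
y1 = 43^(-1) mod 10 = 7
y2 = 10^(-1) mod 43 = 13
x = (5×43×7 + 39×10×13) mod 430 = 125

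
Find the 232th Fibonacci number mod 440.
419

Matrix identity: Q^n = [[F_(n+1), F_n], [F_n, F_(n-1)]] with Q = [[1,1],[1,0]].
n = 232 = 11101000₂. Square-and-multiply, entries mod 440:
Q^1 = [[1,1],[1,0]]
Q^3 = (Q^1)²·Q = [[3,2],[2,1]]
Q^7 = (Q^3)²·Q = [[21,13],[13,8]]
Q^14 = (Q^7)² = [[170,377],[377,233]]
Q^29 = (Q^14)²·Q = [[0,309],[309,131]]
Q^58 = (Q^29)² = [[1,439],[439,2]]
Q^116 = (Q^58)² = [[2,437],[437,5]]
Q^232 = (Q^116)² = [[13,419],[419,34]]
F_232 mod 440 = Q^232[0][1] = 419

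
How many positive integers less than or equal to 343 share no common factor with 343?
294

343 = 7^3
φ(n) = n × ∏(1 - 1/p) for each prime p dividing n
φ(343) = 343 × (1 - 1/7) = 294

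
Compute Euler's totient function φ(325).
240

325 = 5^2 × 13
φ(n) = n × ∏(1 - 1/p) for each prime p dividing n
φ(325) = 325 × (1 - 1/5) × (1 - 1/13) = 240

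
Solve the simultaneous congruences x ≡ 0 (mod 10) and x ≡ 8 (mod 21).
50

Using Chinese Remainder Theorem:
M = 10 × 21 = 210
M1 = 21, M2 = 10
y1 = 21^(-1) mod 10 = 1
y2 = 10^(-1) mod 21 = 19
x = (0×21×1 + 8×10×19) mod 210 = 50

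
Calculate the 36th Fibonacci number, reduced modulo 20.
12

Matrix identity: Q^n = [[F_(n+1), F_n], [F_n, F_(n-1)]] with Q = [[1,1],[1,0]].
n = 36 = 100100₂. Square-and-multiply, entries mod 20:
Q^1 = [[1,1],[1,0]]
Q^2 = (Q^1)² = [[2,1],[1,1]]
Q^4 = (Q^2)² = [[5,3],[3,2]]
Q^9 = (Q^4)²·Q = [[15,14],[14,1]]
Q^18 = (Q^9)² = [[1,4],[4,17]]
Q^36 = (Q^18)² = [[17,12],[12,5]]
F_36 mod 20 = Q^36[0][1] = 12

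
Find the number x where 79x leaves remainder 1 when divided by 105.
4

gcd(79, 105) = 1, so the inverse exists.
Extended Euclidean algorithm on (105, 79):
105 = 1 × 79 + 26  ⟹  26 = (1)·105 + (-1)·79
79 = 3 × 26 + 1  ⟹  1 = (-3)·105 + (4)·79
So (4)·79 ≡ 1 (mod 105), i.e. 79^(-1) ≡ 4 (mod 105).
Check: 79 × 4 = 316 ≡ 1 (mod 105)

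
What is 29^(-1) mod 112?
85

gcd(29, 112) = 1, so the inverse exists.
Extended Euclidean algorithm on (112, 29):
112 = 3 × 29 + 25  ⟹  25 = (1)·112 + (-3)·29
29 = 1 × 25 + 4  ⟹  4 = (-1)·112 + (4)·29
25 = 6 × 4 + 1  ⟹  1 = (7)·112 + (-27)·29
So (-27)·29 ≡ 1 (mod 112), i.e. 29^(-1) ≡ -27 ≡ 85 (mod 112).
Check: 29 × 85 = 2465 ≡ 1 (mod 112)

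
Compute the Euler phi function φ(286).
120

286 = 2 × 11 × 13
φ(n) = n × ∏(1 - 1/p) for each prime p dividing n
φ(286) = 286 × (1 - 1/2) × (1 - 1/11) × (1 - 1/13) = 120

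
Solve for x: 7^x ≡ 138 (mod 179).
16

Baby-step giant-step with step n = ⌈√179⌉ = 14.
Baby steps 7^j mod 179 (j:value) for j=0..13: 0:1, 1:7, 2:49, 3:164, 4:74, 5:160, 6:46, 7:143, 8:106, 9:26, 10:3, 11:21, 12:147, 13:134.
Giant-step multiplier: 7^(-14) ≡ 7^(178-14) = 7^164 ≡ 25 (mod 179).
Giant steps γ_i = 138·25^i mod 179: γ_0=138, γ_1=49 (in table at j=2).
x = i·n + j = 1·14 + 2 = 16.
Check: 7^16 ≡ 138 (mod 179).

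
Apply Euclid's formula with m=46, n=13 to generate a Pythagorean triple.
(1947, 1196, 2285)

Euclid's formula: a = m² - n², b = 2mn, c = m² + n²
m = 46, n = 13
a = 46² - 13² = 2116 - 169 = 1947
b = 2 × 46 × 13 = 1196
c = 46² + 13² = 2116 + 169 = 2285
Verification: 1947² + 1196² = 3790809 + 1430416 = 5221225 = 2285² ✓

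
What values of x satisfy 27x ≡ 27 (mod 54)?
x ≡ 1 (mod 2)

gcd(27, 54) = 27, which divides 27, so solutions exist.
Divide through by 27: x ≡ 1 (mod 2).
The coefficient of x is now 1, so x ≡ 1 (mod 2).
Check: 27 × 1 = 27 ≡ 27 (mod 54).
x ≡ 1 (mod 2), giving 27 solutions mod 54.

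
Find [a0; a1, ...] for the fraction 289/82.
[3; 1, 1, 9, 1, 3]

Euclidean algorithm steps:
289 = 3 × 82 + 43
82 = 1 × 43 + 39
43 = 1 × 39 + 4
39 = 9 × 4 + 3
4 = 1 × 3 + 1
3 = 3 × 1 + 0
Continued fraction: [3; 1, 1, 9, 1, 3]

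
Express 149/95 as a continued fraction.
[1; 1, 1, 3, 6, 2]

Euclidean algorithm steps:
149 = 1 × 95 + 54
95 = 1 × 54 + 41
54 = 1 × 41 + 13
41 = 3 × 13 + 2
13 = 6 × 2 + 1
2 = 2 × 1 + 0
Continued fraction: [1; 1, 1, 3, 6, 2]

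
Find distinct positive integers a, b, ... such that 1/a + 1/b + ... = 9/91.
1/11 + 1/126 + 1/18018

Greedy algorithm:
9/91: ceiling(91/9) = 11, use 1/11
8/1001: ceiling(1001/8) = 126, use 1/126
1/18018: ceiling(18018/1) = 18018, use 1/18018
Result: 9/91 = 1/11 + 1/126 + 1/18018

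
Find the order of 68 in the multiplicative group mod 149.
74

149 is prime, so ord(68) divides φ(149) = 148.
Divisors of 148: 1, 2, 4, 37, 74, 148.
Repeated squaring: 68^1 ≡ 68, 68^2 ≡ 5, 68^4 ≡ 25, 68^8 ≡ 29, 68^16 ≡ 96, 68^32 ≡ 127, 68^64 ≡ 37, 68^128 ≡ 28 (mod 149).
Test 68^d mod 149 for each divisor d in increasing order:
68^1 ≡ 68
68^2 ≡ 5
68^4 ≡ 25
68^37 = 68^32·68^4·68^1 ≡ 148
68^74 = 68^64·68^8·68^2 ≡ 1  ← first divisor giving 1
The order is 74.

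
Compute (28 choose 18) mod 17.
11

Using Lucas' theorem:
Write n=28 and k=18 in base 17:
n in base 17: [1, 11]
k in base 17: [1, 1]
C(28,18) mod 17 = ∏ C(n_i, k_i) mod 17
Digit binomials (mod 17): C(1,1) = 1; C(11,1) = 11
Product: 1 × 11 = 11 ≡ 11 (mod 17)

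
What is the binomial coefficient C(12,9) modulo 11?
0

Using Lucas' theorem:
Write n=12 and k=9 in base 11:
n in base 11: [1, 1]
k in base 11: [0, 9]
C(12,9) mod 11 = ∏ C(n_i, k_i) mod 11
Digit binomials (mod 11): C(1,0) = 1; C(1,9) = 0 (k_i > n_i)
Product: 1 × 0 = 0 ≡ 0 (mod 11)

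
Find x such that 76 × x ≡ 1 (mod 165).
76

gcd(76, 165) = 1, so the inverse exists.
Extended Euclidean algorithm on (165, 76):
165 = 2 × 76 + 13  ⟹  13 = (1)·165 + (-2)·76
76 = 5 × 13 + 11  ⟹  11 = (-5)·165 + (11)·76
13 = 1 × 11 + 2  ⟹  2 = (6)·165 + (-13)·76
11 = 5 × 2 + 1  ⟹  1 = (-35)·165 + (76)·76
So (76)·76 ≡ 1 (mod 165), i.e. 76^(-1) ≡ 76 (mod 165).
Check: 76 × 76 = 5776 ≡ 1 (mod 165)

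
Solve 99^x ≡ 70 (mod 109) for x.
35

Baby-step giant-step with step n = ⌈√109⌉ = 11.
Baby steps 99^j mod 109 (j:value) for j=0..10: 0:1, 1:99, 2:100, 3:90, 4:81, 5:62, 6:34, 7:96, 8:21, 9:8, 10:29.
Giant-step multiplier: 99^(-11) ≡ 99^(108-11) = 99^97 ≡ 56 (mod 109).
Giant steps γ_i = 70·56^i mod 109: γ_0=70, γ_1=105, γ_2=103, γ_3=100 (in table at j=2).
x = i·n + j = 3·11 + 2 = 35.
Check: 99^35 ≡ 70 (mod 109).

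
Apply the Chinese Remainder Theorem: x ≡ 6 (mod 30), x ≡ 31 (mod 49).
276

Using Chinese Remainder Theorem:
M = 30 × 49 = 1470
M1 = 49, M2 = 30
y1 = 49^(-1) mod 30 = 19
y2 = 30^(-1) mod 49 = 18
x = (6×49×19 + 31×30×18) mod 1470 = 276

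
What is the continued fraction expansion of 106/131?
[0; 1, 4, 4, 6]

Euclidean algorithm steps:
106 = 0 × 131 + 106
131 = 1 × 106 + 25
106 = 4 × 25 + 6
25 = 4 × 6 + 1
6 = 6 × 1 + 0
Continued fraction: [0; 1, 4, 4, 6]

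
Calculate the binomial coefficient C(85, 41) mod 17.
0

Using Lucas' theorem:
Write n=85 and k=41 in base 17:
n in base 17: [5, 0]
k in base 17: [2, 7]
C(85,41) mod 17 = ∏ C(n_i, k_i) mod 17
Digit binomials (mod 17): C(5,2) = 10; C(0,7) = 0 (k_i > n_i)
Product: 10 × 0 = 0 ≡ 0 (mod 17)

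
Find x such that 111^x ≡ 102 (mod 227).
218

Baby-step giant-step with step n = ⌈√227⌉ = 16.
Baby steps 111^j mod 227 (j:value) for j=0..15: 0:1, 1:111, 2:63, 3:183, 4:110, 5:179, 6:120, 7:154, 8:69, 9:168, 10:34, 11:142, 12:99, 13:93, 14:108, 15:184.
Giant-step multiplier: 111^(-16) ≡ 111^(226-16) = 111^210 ≡ 189 (mod 227).
Giant steps γ_i = 102·189^i mod 227: γ_0=102, γ_1=210, γ_2=192, γ_3=195, γ_4=81, γ_5=100, γ_6=59, γ_7=28, γ_8=71, γ_9=26, γ_10=147, γ_11=89, γ_12=23, γ_13=34 (in table at j=10).
x = i·n + j = 13·16 + 10 = 218.
Check: 111^218 ≡ 102 (mod 227).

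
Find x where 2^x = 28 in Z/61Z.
51

Baby-step giant-step with step n = ⌈√61⌉ = 8.
Baby steps 2^j mod 61 (j:value) for j=0..7: 0:1, 1:2, 2:4, 3:8, 4:16, 5:32, 6:3, 7:6.
Giant-step multiplier: 2^(-8) ≡ 2^(60-8) = 2^52 ≡ 56 (mod 61).
Giant steps γ_i = 28·56^i mod 61: γ_0=28, γ_1=43, γ_2=29, γ_3=38, γ_4=54, γ_5=35, γ_6=8 (in table at j=3).
x = i·n + j = 6·8 + 3 = 51.
Check: 2^51 ≡ 28 (mod 61).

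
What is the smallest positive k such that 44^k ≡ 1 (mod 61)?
60

61 is prime, so ord(44) divides φ(61) = 60.
Divisors of 60: 1, 2, 3, 4, 5, 6, 10, 12, 15, 20, 30, 60.
Repeated squaring: 44^1 ≡ 44, 44^2 ≡ 45, 44^4 ≡ 12, 44^8 ≡ 22, 44^16 ≡ 57, 44^32 ≡ 16 (mod 61).
Test 44^d mod 61 for each divisor d in increasing order:
44^1 ≡ 44
44^2 ≡ 45
44^3 = 44^2·44^1 ≡ 28
44^4 ≡ 12
44^5 = 44^4·44^1 ≡ 40
44^6 = 44^4·44^2 ≡ 52
44^10 = 44^8·44^2 ≡ 14
44^12 = 44^8·44^4 ≡ 20
44^15 = 44^8·44^4·44^2·44^1 ≡ 11
44^20 = 44^16·44^4 ≡ 13
44^30 = 44^16·44^8·44^4·44^2 ≡ 60
44^60 = 44^32·44^16·44^8·44^4 ≡ 1  ← first divisor giving 1
The order is 60.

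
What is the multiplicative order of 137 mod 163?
162

163 is prime, so ord(137) divides φ(163) = 162.
Divisors of 162: 1, 2, 3, 6, 9, 18, 27, 54, 81, 162.
Repeated squaring: 137^1 ≡ 137, 137^2 ≡ 24, 137^4 ≡ 87, 137^8 ≡ 71, 137^16 ≡ 151, 137^32 ≡ 144, 137^64 ≡ 35, 137^128 ≡ 84 (mod 163).
Test 137^d mod 163 for each divisor d in increasing order:
137^1 ≡ 137
137^2 ≡ 24
137^3 = 137^2·137^1 ≡ 28
137^6 = 137^4·137^2 ≡ 132
137^9 = 137^8·137^1 ≡ 110
137^18 = 137^16·137^2 ≡ 38
137^27 = 137^16·137^8·137^2·137^1 ≡ 105
137^54 = 137^32·137^16·137^4·137^2 ≡ 104
137^81 = 137^64·137^16·137^1 ≡ 162
137^162 = 137^128·137^32·137^2 ≡ 1  ← first divisor giving 1
The order is 162.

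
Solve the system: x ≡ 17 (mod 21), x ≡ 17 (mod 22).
17

Using Chinese Remainder Theorem:
M = 21 × 22 = 462
M1 = 22, M2 = 21
y1 = 22^(-1) mod 21 = 1
y2 = 21^(-1) mod 22 = 21
x = (17×22×1 + 17×21×21) mod 462 = 17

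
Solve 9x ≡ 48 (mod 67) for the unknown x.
x ≡ 50 (mod 67)

gcd(9, 67) = 1, which divides 48, so solutions exist.
Find 9^(-1) mod 67 by the extended Euclidean algorithm:
67 = 7 × 9 + 4  ⟹  4 = (1)·67 + (-7)·9
9 = 2 × 4 + 1  ⟹  1 = (-2)·67 + (15)·9
So (15)·9 ≡ 1 (mod 67), i.e. 9^(-1) ≡ 15 (mod 67).
x ≡ 15 × 48 = 720 ≡ 50 (mod 67).
Check: 9 × 50 = 450 ≡ 48 (mod 67).
Unique solution: x ≡ 50 (mod 67)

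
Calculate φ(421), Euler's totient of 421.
420

421 = 421
φ(n) = n × ∏(1 - 1/p) for each prime p dividing n
φ(421) = 421 × (1 - 1/421) = 420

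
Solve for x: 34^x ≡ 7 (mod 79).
77

Baby-step giant-step with step n = ⌈√79⌉ = 9.
Baby steps 34^j mod 79 (j:value) for j=0..8: 0:1, 1:34, 2:50, 3:41, 4:51, 5:75, 6:22, 7:37, 8:73.
Giant-step multiplier: 34^(-9) ≡ 34^(78-9) = 34^69 ≡ 12 (mod 79).
Giant steps γ_i = 7·12^i mod 79: γ_0=7, γ_1=5, γ_2=60, γ_3=9, γ_4=29, γ_5=32, γ_6=68, γ_7=26, γ_8=75 (in table at j=5).
x = i·n + j = 8·9 + 5 = 77.
Check: 34^77 ≡ 7 (mod 79).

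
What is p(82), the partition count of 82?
20506255

p(n) counts ways to write n as a sum of positive integers (order ignored).
Euler's pentagonal recurrence: p(k) = p(k-1) + p(k-2) - p(k-5) - p(k-7) + p(k-12) + p(k-15) - ... (offsets j(3j∓1)/2, signs ++--, p(0)=1, p(<0)=0).
DP table for k = 0..81: p(0)=1, p(1)=1, p(2)=2, p(3)=3, p(4)=5, p(5)=7, p(6)=11, p(7)=15, p(8)=22, p(9)=30, p(10)=42, p(11)=56, p(12)=77, p(13)=101, p(14)=135, p(15)=176, p(16)=231, p(17)=297, p(18)=385, p(19)=490, p(20)=627, p(21)=792, p(22)=1002, p(23)=1255, p(24)=1575, p(25)=1958, p(26)=2436, p(27)=3010, p(28)=3718, p(29)=4565, p(30)=5604, p(31)=6842, p(32)=8349, p(33)=10143, p(34)=12310, p(35)=14883, p(36)=17977, p(37)=21637, p(38)=26015, p(39)=31185, p(40)=37338, p(41)=44583, p(42)=53174, p(43)=63261, p(44)=75175, p(45)=89134, p(46)=105558, p(47)=124754, p(48)=147273, p(49)=173525, p(50)=204226, p(51)=239943, p(52)=281589, p(53)=329931, p(54)=386155, p(55)=451276, p(56)=526823, p(57)=614154, p(58)=715220, p(59)=831820, p(60)=966467, p(61)=1121505, p(62)=1300156, p(63)=1505499, p(64)=1741630, p(65)=2012558, p(66)=2323520, p(67)=2679689, p(68)=3087735, p(69)=3554345, p(70)=4087968, p(71)=4697205, p(72)=5392783, p(73)=6185689, p(74)=7089500, p(75)=8118264, p(76)=9289091, p(77)=10619863, p(78)=12132164, p(79)=13848650, p(80)=15796476, p(81)=18004327.
Final step: p(82) = p(81) + p(80) - p(77) - p(75) + p(70) + p(67) - p(60) - p(56) + p(47) + p(42) - p(31) - p(25) + p(12) + p(5)
= 18004327 + 15796476 - 10619863 - 8118264 + 4087968 + 2679689 - 966467 - 526823 + 124754 + 53174 - 6842 - 1958 + 77 + 7
= 20506255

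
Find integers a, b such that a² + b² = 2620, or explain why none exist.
Not possible

Factorization: 2620 = 2^2 × 5 × 131
By Fermat: n is sum of two squares iff every prime p ≡ 3 (mod 4) appears to even power.
Prime(s) ≡ 3 (mod 4) with odd exponent: [(131, 1)]
Therefore 2620 cannot be expressed as a² + b².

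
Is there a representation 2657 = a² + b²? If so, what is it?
16² + 49² (a=16, b=49)

Factorization: 2657 = 2657
By Fermat: n is sum of two squares iff every prime p ≡ 3 (mod 4) appears to even power.
All primes ≡ 3 (mod 4) appear to even power.
Search a = 0, 1, 2, … for 2657 - a² a perfect square: first hit at a = 16: 2657 - 256 = 2401 = 49².
2657 = 16² + 49² = 256 + 2401 ✓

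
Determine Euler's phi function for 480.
128

480 = 2^5 × 3 × 5
φ(n) = n × ∏(1 - 1/p) for each prime p dividing n
φ(480) = 480 × (1 - 1/2) × (1 - 1/3) × (1 - 1/5) = 128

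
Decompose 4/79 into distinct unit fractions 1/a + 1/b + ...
1/20 + 1/1580

Greedy algorithm:
4/79: ceiling(79/4) = 20, use 1/20
1/1580: ceiling(1580/1) = 1580, use 1/1580
Result: 4/79 = 1/20 + 1/1580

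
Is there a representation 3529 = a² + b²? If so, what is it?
35² + 48² (a=35, b=48)

Factorization: 3529 = 3529
By Fermat: n is sum of two squares iff every prime p ≡ 3 (mod 4) appears to even power.
All primes ≡ 3 (mod 4) appear to even power.
Search a = 0, 1, 2, … for 3529 - a² a perfect square: first hit at a = 35: 3529 - 1225 = 2304 = 48².
3529 = 35² + 48² = 1225 + 2304 ✓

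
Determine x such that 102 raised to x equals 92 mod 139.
103

Baby-step giant-step with step n = ⌈√139⌉ = 12.
Baby steps 102^j mod 139 (j:value) for j=0..11: 0:1, 1:102, 2:118, 3:82, 4:24, 5:85, 6:52, 7:22, 8:20, 9:94, 10:136, 11:111.
Giant-step multiplier: 102^(-12) ≡ 102^(138-12) = 102^126 ≡ 64 (mod 139).
Giant steps γ_i = 92·64^i mod 139: γ_0=92, γ_1=50, γ_2=3, γ_3=53, γ_4=56, γ_5=109, γ_6=26, γ_7=135, γ_8=22 (in table at j=7).
x = i·n + j = 8·12 + 7 = 103.
Check: 102^103 ≡ 92 (mod 139).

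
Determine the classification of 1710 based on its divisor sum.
abundant

Proper divisors of 1710: sum = 1 + 2 + 3 + 5 + 6 + 9 + 10 + 15 + ... + 285 + 342 + 570 + 855 (23 divisors) = 2970
Since 2970 > 1710, 1710 is abundant.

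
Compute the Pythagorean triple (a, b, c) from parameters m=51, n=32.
(1577, 3264, 3625)

Euclid's formula: a = m² - n², b = 2mn, c = m² + n²
m = 51, n = 32
a = 51² - 32² = 2601 - 1024 = 1577
b = 2 × 51 × 32 = 3264
c = 51² + 32² = 2601 + 1024 = 3625
Verification: 1577² + 3264² = 2486929 + 10653696 = 13140625 = 3625² ✓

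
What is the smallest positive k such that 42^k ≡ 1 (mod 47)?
23

47 is prime, so ord(42) divides φ(47) = 46.
Divisors of 46: 1, 2, 23, 46.
Repeated squaring: 42^1 ≡ 42, 42^2 ≡ 25, 42^4 ≡ 14, 42^8 ≡ 8, 42^16 ≡ 17, 42^32 ≡ 7 (mod 47).
Test 42^d mod 47 for each divisor d in increasing order:
42^1 ≡ 42
42^2 ≡ 25
42^23 = 42^16·42^4·42^2·42^1 ≡ 1  ← first divisor giving 1
The order is 23.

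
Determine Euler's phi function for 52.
24

52 = 2^2 × 13
φ(n) = n × ∏(1 - 1/p) for each prime p dividing n
φ(52) = 52 × (1 - 1/2) × (1 - 1/13) = 24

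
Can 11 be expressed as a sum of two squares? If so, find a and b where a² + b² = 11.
Not possible

Factorization: 11 = 11
By Fermat: n is sum of two squares iff every prime p ≡ 3 (mod 4) appears to even power.
Prime(s) ≡ 3 (mod 4) with odd exponent: [(11, 1)]
Therefore 11 cannot be expressed as a² + b².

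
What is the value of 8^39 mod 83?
35

Repeated squaring. Binary of 39 = 100111.
8^1 ≡ 8 (mod 83); 8^2 ≡ 64 (mod 83); 8^4 ≡ 29 (mod 83); 8^8 ≡ 11 (mod 83); 8^16 ≡ 38 (mod 83); 8^32 ≡ 33 (mod 83)
8^39 = 8^1 × 8^2 × 8^4 × 8^32 ≡ 35 (mod 83)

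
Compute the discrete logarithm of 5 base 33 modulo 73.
13

Baby-step giant-step with step n = ⌈√73⌉ = 9.
Baby steps 33^j mod 73 (j:value) for j=0..8: 0:1, 1:33, 2:67, 3:21, 4:36, 5:20, 6:3, 7:26, 8:55.
Giant-step multiplier: 33^(-9) ≡ 33^(72-9) = 33^63 ≡ 51 (mod 73).
Giant steps γ_i = 5·51^i mod 73: γ_0=5, γ_1=36 (in table at j=4).
x = i·n + j = 1·9 + 4 = 13.
Check: 33^13 ≡ 5 (mod 73).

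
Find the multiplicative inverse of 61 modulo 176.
101

gcd(61, 176) = 1, so the inverse exists.
Extended Euclidean algorithm on (176, 61):
176 = 2 × 61 + 54  ⟹  54 = (1)·176 + (-2)·61
61 = 1 × 54 + 7  ⟹  7 = (-1)·176 + (3)·61
54 = 7 × 7 + 5  ⟹  5 = (8)·176 + (-23)·61
7 = 1 × 5 + 2  ⟹  2 = (-9)·176 + (26)·61
5 = 2 × 2 + 1  ⟹  1 = (26)·176 + (-75)·61
So (-75)·61 ≡ 1 (mod 176), i.e. 61^(-1) ≡ -75 ≡ 101 (mod 176).
Check: 61 × 101 = 6161 ≡ 1 (mod 176)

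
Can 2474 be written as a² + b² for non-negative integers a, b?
25² + 43² (a=25, b=43)

Factorization: 2474 = 2 × 1237
By Fermat: n is sum of two squares iff every prime p ≡ 3 (mod 4) appears to even power.
All primes ≡ 3 (mod 4) appear to even power.
Search a = 0, 1, 2, … for 2474 - a² a perfect square: first hit at a = 25: 2474 - 625 = 1849 = 43².
2474 = 25² + 43² = 625 + 1849 ✓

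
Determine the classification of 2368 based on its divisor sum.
abundant

Proper divisors of 2368: sum = 1 + 2 + 4 + 8 + 16 + 32 + 37 + 64 + 74 + 148 + 296 + 592 + 1184 = 2458
Since 2458 > 2368, 2368 is abundant.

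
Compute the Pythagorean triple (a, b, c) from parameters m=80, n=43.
(4551, 6880, 8249)

Euclid's formula: a = m² - n², b = 2mn, c = m² + n²
m = 80, n = 43
a = 80² - 43² = 6400 - 1849 = 4551
b = 2 × 80 × 43 = 6880
c = 80² + 43² = 6400 + 1849 = 8249
Verification: 4551² + 6880² = 20711601 + 47334400 = 68046001 = 8249² ✓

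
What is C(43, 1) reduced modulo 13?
4

Using Lucas' theorem:
Write n=43 and k=1 in base 13:
n in base 13: [3, 4]
k in base 13: [0, 1]
C(43,1) mod 13 = ∏ C(n_i, k_i) mod 13
Digit binomials (mod 13): C(3,0) = 1; C(4,1) = 4
Product: 1 × 4 = 4 ≡ 4 (mod 13)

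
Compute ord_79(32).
39

79 is prime, so ord(32) divides φ(79) = 78.
Divisors of 78: 1, 2, 3, 6, 13, 26, 39, 78.
Repeated squaring: 32^1 ≡ 32, 32^2 ≡ 76, 32^4 ≡ 9, 32^8 ≡ 2, 32^16 ≡ 4, 32^32 ≡ 16, 32^64 ≡ 19 (mod 79).
Test 32^d mod 79 for each divisor d in increasing order:
32^1 ≡ 32
32^2 ≡ 76
32^3 = 32^2·32^1 ≡ 62
32^6 = 32^4·32^2 ≡ 52
32^13 = 32^8·32^4·32^1 ≡ 23
32^26 = 32^16·32^8·32^2 ≡ 55
32^39 = 32^32·32^4·32^2·32^1 ≡ 1  ← first divisor giving 1
The order is 39.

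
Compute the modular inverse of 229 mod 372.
13

gcd(229, 372) = 1, so the inverse exists.
Extended Euclidean algorithm on (372, 229):
372 = 1 × 229 + 143  ⟹  143 = (1)·372 + (-1)·229
229 = 1 × 143 + 86  ⟹  86 = (-1)·372 + (2)·229
143 = 1 × 86 + 57  ⟹  57 = (2)·372 + (-3)·229
86 = 1 × 57 + 29  ⟹  29 = (-3)·372 + (5)·229
57 = 1 × 29 + 28  ⟹  28 = (5)·372 + (-8)·229
29 = 1 × 28 + 1  ⟹  1 = (-8)·372 + (13)·229
So (13)·229 ≡ 1 (mod 372), i.e. 229^(-1) ≡ 13 (mod 372).
Check: 229 × 13 = 2977 ≡ 1 (mod 372)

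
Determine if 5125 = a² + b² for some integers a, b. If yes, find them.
15² + 70² (a=15, b=70)

Factorization: 5125 = 5^3 × 41
By Fermat: n is sum of two squares iff every prime p ≡ 3 (mod 4) appears to even power.
All primes ≡ 3 (mod 4) appear to even power.
Search a = 0, 1, 2, … for 5125 - a² a perfect square: first hit at a = 15: 5125 - 225 = 4900 = 70².
5125 = 15² + 70² = 225 + 4900 ✓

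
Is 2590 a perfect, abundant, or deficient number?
abundant

Proper divisors of 2590: sum = 1 + 2 + 5 + 7 + 10 + 14 + 35 + 37 + 70 + 74 + 185 + 259 + 370 + 518 + 1295 = 2882
Since 2882 > 2590, 2590 is abundant.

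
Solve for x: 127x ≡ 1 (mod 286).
277

gcd(127, 286) = 1, so the inverse exists.
Extended Euclidean algorithm on (286, 127):
286 = 2 × 127 + 32  ⟹  32 = (1)·286 + (-2)·127
127 = 3 × 32 + 31  ⟹  31 = (-3)·286 + (7)·127
32 = 1 × 31 + 1  ⟹  1 = (4)·286 + (-9)·127
So (-9)·127 ≡ 1 (mod 286), i.e. 127^(-1) ≡ -9 ≡ 277 (mod 286).
Check: 127 × 277 = 35179 ≡ 1 (mod 286)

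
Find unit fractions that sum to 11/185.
1/17 + 1/1573 + 1/4947085

Greedy algorithm:
11/185: ceiling(185/11) = 17, use 1/17
2/3145: ceiling(3145/2) = 1573, use 1/1573
1/4947085: ceiling(4947085/1) = 4947085, use 1/4947085
Result: 11/185 = 1/17 + 1/1573 + 1/4947085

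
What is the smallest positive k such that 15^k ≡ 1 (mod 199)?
198

199 is prime, so ord(15) divides φ(199) = 198.
Divisors of 198: 1, 2, 3, 6, 9, 11, 18, 22, 33, 66, 99, 198.
Repeated squaring: 15^1 ≡ 15, 15^2 ≡ 26, 15^4 ≡ 79, 15^8 ≡ 72, 15^16 ≡ 10, 15^32 ≡ 100, 15^64 ≡ 50, 15^128 ≡ 112 (mod 199).
Test 15^d mod 199 for each divisor d in increasing order:
15^1 ≡ 15
15^2 ≡ 26
15^3 = 15^2·15^1 ≡ 191
15^6 = 15^4·15^2 ≡ 64
15^9 = 15^8·15^1 ≡ 85
15^11 = 15^8·15^2·15^1 ≡ 21
15^18 = 15^16·15^2 ≡ 61
15^22 = 15^16·15^4·15^2 ≡ 43
15^33 = 15^32·15^1 ≡ 107
15^66 = 15^64·15^2 ≡ 106
15^99 = 15^64·15^32·15^2·15^1 ≡ 198
15^198 = 15^128·15^64·15^4·15^2 ≡ 1  ← first divisor giving 1
The order is 198.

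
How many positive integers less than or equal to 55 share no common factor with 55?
40

55 = 5 × 11
φ(n) = n × ∏(1 - 1/p) for each prime p dividing n
φ(55) = 55 × (1 - 1/5) × (1 - 1/11) = 40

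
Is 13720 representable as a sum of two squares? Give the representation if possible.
Not possible

Factorization: 13720 = 2^3 × 5 × 7^3
By Fermat: n is sum of two squares iff every prime p ≡ 3 (mod 4) appears to even power.
Prime(s) ≡ 3 (mod 4) with odd exponent: [(7, 3)]
Therefore 13720 cannot be expressed as a² + b².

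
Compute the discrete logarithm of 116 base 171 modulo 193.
119

Baby-step giant-step with step n = ⌈√193⌉ = 14.
Baby steps 171^j mod 193 (j:value) for j=0..13: 0:1, 1:171, 2:98, 3:160, 4:147, 5:47, 6:124, 7:167, 8:186, 9:154, 10:86, 11:38, 12:129, 13:57.
Giant-step multiplier: 171^(-14) ≡ 171^(192-14) = 171^178 ≡ 2 (mod 193).
Giant steps γ_i = 116·2^i mod 193: γ_0=116, γ_1=39, γ_2=78, γ_3=156, γ_4=119, γ_5=45, γ_6=90, γ_7=180, γ_8=167 (in table at j=7).
x = i·n + j = 8·14 + 7 = 119.
Check: 171^119 ≡ 116 (mod 193).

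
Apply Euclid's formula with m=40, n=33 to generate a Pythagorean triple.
(511, 2640, 2689)

Euclid's formula: a = m² - n², b = 2mn, c = m² + n²
m = 40, n = 33
a = 40² - 33² = 1600 - 1089 = 511
b = 2 × 40 × 33 = 2640
c = 40² + 33² = 1600 + 1089 = 2689
Verification: 511² + 2640² = 261121 + 6969600 = 7230721 = 2689² ✓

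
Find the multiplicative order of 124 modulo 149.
74

149 is prime, so ord(124) divides φ(149) = 148.
Divisors of 148: 1, 2, 4, 37, 74, 148.
Repeated squaring: 124^1 ≡ 124, 124^2 ≡ 29, 124^4 ≡ 96, 124^8 ≡ 127, 124^16 ≡ 37, 124^32 ≡ 28, 124^64 ≡ 39, 124^128 ≡ 31 (mod 149).
Test 124^d mod 149 for each divisor d in increasing order:
124^1 ≡ 124
124^2 ≡ 29
124^4 ≡ 96
124^37 = 124^32·124^4·124^1 ≡ 148
124^74 = 124^64·124^8·124^2 ≡ 1  ← first divisor giving 1
The order is 74.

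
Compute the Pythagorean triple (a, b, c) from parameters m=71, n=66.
(685, 9372, 9397)

Euclid's formula: a = m² - n², b = 2mn, c = m² + n²
m = 71, n = 66
a = 71² - 66² = 5041 - 4356 = 685
b = 2 × 71 × 66 = 9372
c = 71² + 66² = 5041 + 4356 = 9397
Verification: 685² + 9372² = 469225 + 87834384 = 88303609 = 9397² ✓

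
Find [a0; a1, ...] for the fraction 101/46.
[2; 5, 9]

Euclidean algorithm steps:
101 = 2 × 46 + 9
46 = 5 × 9 + 1
9 = 9 × 1 + 0
Continued fraction: [2; 5, 9]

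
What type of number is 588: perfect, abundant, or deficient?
abundant

Proper divisors of 588: sum = 1 + 2 + 3 + 4 + 6 + 7 + 12 + 14 + ... + 98 + 147 + 196 + 294 (17 divisors) = 1008
Since 1008 > 588, 588 is abundant.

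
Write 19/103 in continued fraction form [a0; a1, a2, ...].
[0; 5, 2, 2, 1, 2]

Euclidean algorithm steps:
19 = 0 × 103 + 19
103 = 5 × 19 + 8
19 = 2 × 8 + 3
8 = 2 × 3 + 2
3 = 1 × 2 + 1
2 = 2 × 1 + 0
Continued fraction: [0; 5, 2, 2, 1, 2]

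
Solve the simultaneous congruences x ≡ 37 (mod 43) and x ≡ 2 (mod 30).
1112

Using Chinese Remainder Theorem:
M = 43 × 30 = 1290
M1 = 30, M2 = 43
y1 = 30^(-1) mod 43 = 33
y2 = 43^(-1) mod 30 = 7
x = (37×30×33 + 2×43×7) mod 1290 = 1112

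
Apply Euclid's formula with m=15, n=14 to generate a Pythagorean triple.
(29, 420, 421)

Euclid's formula: a = m² - n², b = 2mn, c = m² + n²
m = 15, n = 14
a = 15² - 14² = 225 - 196 = 29
b = 2 × 15 × 14 = 420
c = 15² + 14² = 225 + 196 = 421
Verification: 29² + 420² = 841 + 176400 = 177241 = 421² ✓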